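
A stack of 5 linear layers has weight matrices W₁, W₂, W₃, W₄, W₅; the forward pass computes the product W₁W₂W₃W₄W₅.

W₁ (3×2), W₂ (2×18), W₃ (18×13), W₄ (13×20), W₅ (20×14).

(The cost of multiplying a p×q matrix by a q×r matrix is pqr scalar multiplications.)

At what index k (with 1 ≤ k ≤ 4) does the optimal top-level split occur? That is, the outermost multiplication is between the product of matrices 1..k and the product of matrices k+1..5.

1

Adjacent pairs: W₁W₂ = 3·2·18 = 108; W₂W₃ = 2·18·13 = 468; W₃W₄ = 18·13·20 = 4680; W₄W₅ = 13·20·14 = 3640.
Length 3: W₁..W₃: k=1: 0+468+3·2·13=546; k=2: 108+0+3·18·13=810 → min 546 | W₂..W₄: k=2: 0+4680+2·18·20=5400; k=3: 468+0+2·13·20=988 → min 988 | W₃..W₅: k=3: 0+3640+18·13·14=6916; k=4: 4680+0+18·20·14=9720 → min 6916.
Length 4: W₁..W₄: k=1: 0+988+3·2·20=1108; k=2: 108+4680+3·18·20=5868; k=3: 546+0+3·13·20=1326 → min 1108 | W₂..W₅: k=2: 0+6916+2·18·14=7420; k=3: 468+3640+2·13·14=4472; k=4: 988+0+2·20·14=1548 → min 1548.
Top-level splits: k=1: (W₁..W₁)·(W₂..W₅) → 0+1548+3·2·14 = 1632; k=2: (W₁..W₂)·(W₃..W₅) → 108+6916+3·18·14 = 7780; k=3: (W₁..W₃)·(W₄..W₅) → 546+3640+3·13·14 = 4732; k=4: (W₁..W₄)·(W₅..W₅) → 1108+0+3·20·14 = 1948.
Best split is after W₁, i.e. k = 1.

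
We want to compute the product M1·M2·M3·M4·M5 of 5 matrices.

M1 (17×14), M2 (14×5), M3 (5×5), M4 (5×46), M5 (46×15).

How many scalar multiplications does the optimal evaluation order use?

6265

Adjacent pairs: M1M2 = 17·14·5 = 1190; M2M3 = 14·5·5 = 350; M3M4 = 5·5·46 = 1150; M4M5 = 5·46·15 = 3450.
Length 3: M1..M3: k=1: 0+350+17·14·5=1540; k=2: 1190+0+17·5·5=1615 → min 1540 | M2..M4: k=2: 0+1150+14·5·46=4370; k=3: 350+0+14·5·46=3570 → min 3570 | M3..M5: k=3: 0+3450+5·5·15=3825; k=4: 1150+0+5·46·15=4600 → min 3825.
Length 4: M1..M4: k=1: 0+3570+17·14·46=14518; k=2: 1190+1150+17·5·46=6250; k=3: 1540+0+17·5·46=5450 → min 5450 | M2..M5: k=2: 0+3825+14·5·15=4875; k=3: 350+3450+14·5·15=4850; k=4: 3570+0+14·46·15=13230 → min 4850.
Length 5: M1..M5: k=1: 0+4850+17·14·15=8420; k=2: 1190+3825+17·5·15=6290; k=3: 1540+3450+17·5·15=6265; k=4: 5450+0+17·46·15=17180 → min 6265.
Optimal order: ((M1·(M2·M3))·(M4·M5)) with cost 6265.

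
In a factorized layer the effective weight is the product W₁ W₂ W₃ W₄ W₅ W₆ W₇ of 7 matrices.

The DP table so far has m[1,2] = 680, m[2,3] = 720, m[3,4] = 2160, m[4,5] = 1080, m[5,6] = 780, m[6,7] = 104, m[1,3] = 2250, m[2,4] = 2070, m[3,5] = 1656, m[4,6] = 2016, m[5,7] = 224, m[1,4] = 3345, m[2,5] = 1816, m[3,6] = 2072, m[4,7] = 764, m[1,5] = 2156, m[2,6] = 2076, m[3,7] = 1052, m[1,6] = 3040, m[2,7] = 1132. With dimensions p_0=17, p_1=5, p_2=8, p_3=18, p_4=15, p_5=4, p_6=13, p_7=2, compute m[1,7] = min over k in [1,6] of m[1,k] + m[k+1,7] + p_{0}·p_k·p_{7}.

1302

m[1,7] = min over k∈[1,6] of m[1,k]+m[k+1,7]+p_{0}·p_k·p_{7}.
k=1: 0 + 1132 + 17·5·2 = 1302; k=2: 680 + 1052 + 17·8·2 = 2004; k=3: 2250 + 764 + 17·18·2 = 3626; k=4: 3345 + 224 + 17·15·2 = 4079; k=5: 2156 + 104 + 17·4·2 = 2396; k=6: 3040 + 0 + 17·13·2 = 3482.
Minimum: 1302 at k=1.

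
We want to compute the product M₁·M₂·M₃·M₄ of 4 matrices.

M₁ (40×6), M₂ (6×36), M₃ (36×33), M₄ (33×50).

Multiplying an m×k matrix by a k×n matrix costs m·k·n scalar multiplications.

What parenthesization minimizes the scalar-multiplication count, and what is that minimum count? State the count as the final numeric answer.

Adjacent pairs: M₁M₂ = 40·6·36 = 8640; M₂M₃ = 6·36·33 = 7128; M₃M₄ = 36·33·50 = 59400.
Length 3: M₁..M₃: k=1: 0+7128+40·6·33=15048; k=2: 8640+0+40·36·33=56160 → min 15048 | M₂..M₄: k=2: 0+59400+6·36·50=70200; k=3: 7128+0+6·33·50=17028 → min 17028.
Length 4: M₁..M₄: k=1: 0+17028+40·6·50=29028; k=2: 8640+59400+40·36·50=140040; k=3: 15048+0+40·33·50=81048 → min 29028.
Optimal parenthesization: (M₁·((M₂·M₃)·M₄)) with cost 29028.

29028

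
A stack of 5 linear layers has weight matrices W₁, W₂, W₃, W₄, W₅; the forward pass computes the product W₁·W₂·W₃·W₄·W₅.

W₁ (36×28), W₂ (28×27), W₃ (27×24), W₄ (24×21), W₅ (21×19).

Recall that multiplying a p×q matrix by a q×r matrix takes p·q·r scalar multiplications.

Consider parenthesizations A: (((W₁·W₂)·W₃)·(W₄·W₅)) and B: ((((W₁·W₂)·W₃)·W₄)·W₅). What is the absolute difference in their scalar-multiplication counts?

6516

Order A = (((W₁·W₂)·W₃)·(W₄·W₅)): (W₁·W₂): 36×28 by 28×27 → 36×27, cost 36·28·27 = 27216; ((W₁·W₂)·W₃): 36×27 by 27×24 → 36×24, cost 36·27·24 = 23328; cumulative 50544; (W₄·W₅): 24×21 by 21×19 → 24×19, cost 24·21·19 = 9576; (((W₁·W₂)·W₃)·(W₄·W₅)): 36×24 by 24×19 → 36×19, cost 36·24·19 = 16416; cumulative 76536. Total 76536.
Order B = ((((W₁·W₂)·W₃)·W₄)·W₅): (W₁·W₂): 36×28 by 28×27 → 36×27, cost 36·28·27 = 27216; ((W₁·W₂)·W₃): 36×27 by 27×24 → 36×24, cost 36·27·24 = 23328; cumulative 50544; (((W₁·W₂)·W₃)·W₄): 36×24 by 24×21 → 36×21, cost 36·24·21 = 18144; cumulative 68688; ((((W₁·W₂)·W₃)·W₄)·W₅): 36×21 by 21×19 → 36×19, cost 36·21·19 = 14364; cumulative 83052. Total 83052.
Difference: |76536 − 83052| = 6516.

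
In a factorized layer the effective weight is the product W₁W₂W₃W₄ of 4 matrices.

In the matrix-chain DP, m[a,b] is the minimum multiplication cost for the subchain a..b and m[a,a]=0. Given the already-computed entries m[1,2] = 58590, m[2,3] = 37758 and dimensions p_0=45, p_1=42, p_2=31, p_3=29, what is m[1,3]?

m[1,3] = min over k∈[1,2] of m[1,k]+m[k+1,3]+p_{0}·p_k·p_{3}.
k=1: 0 + 37758 + 45·42·29 = 92568; k=2: 58590 + 0 + 45·31·29 = 99045.
Minimum: 92568 at k=1.

92568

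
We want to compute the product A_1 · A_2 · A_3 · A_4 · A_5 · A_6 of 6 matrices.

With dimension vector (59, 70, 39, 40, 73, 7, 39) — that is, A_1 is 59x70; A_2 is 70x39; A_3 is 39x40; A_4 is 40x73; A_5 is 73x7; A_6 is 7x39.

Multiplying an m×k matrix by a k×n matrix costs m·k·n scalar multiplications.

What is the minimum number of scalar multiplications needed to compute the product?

Adjacent pairs: A_1A_2 = 59·70·39 = 161070; A_2A_3 = 70·39·40 = 109200; A_3A_4 = 39·40·73 = 113880; A_4A_5 = 40·73·7 = 20440; A_5A_6 = 73·7·39 = 19929.
Length 3: A_1..A_3: k=1: 0+109200+59·70·40=274400; k=2: 161070+0+59·39·40=253110 → min 253110 | A_2..A_4: k=2: 0+113880+70·39·73=313170; k=3: 109200+0+70·40·73=313600 → min 313170 | A_3..A_5: k=3: 0+20440+39·40·7=31360; k=4: 113880+0+39·73·7=133809 → min 31360 | A_4..A_6: k=4: 0+19929+40·73·39=133809; k=5: 20440+0+40·7·39=31360 → min 31360.
Length 4: A_1..A_4: k=1: 0+313170+59·70·73=614660; k=2: 161070+113880+59·39·73=442923; k=3: 253110+0+59·40·73=425390 → min 425390 | A_2..A_5: k=2: 0+31360+70·39·7=50470; k=3: 109200+20440+70·40·7=149240; k=4: 313170+0+70·73·7=348940 → min 50470 | A_3..A_6: k=3: 0+31360+39·40·39=92200; k=4: 113880+19929+39·73·39=244842; k=5: 31360+0+39·7·39=42007 → min 42007.
Length 5: A_1..A_5: k=1: 0+50470+59·70·7=79380; k=2: 161070+31360+59·39·7=208537; k=3: 253110+20440+59·40·7=290070; k=4: 425390+0+59·73·7=455539 → min 79380 | A_2..A_6: k=2: 0+42007+70·39·39=148477; k=3: 109200+31360+70·40·39=249760; k=4: 313170+19929+70·73·39=532389; k=5: 50470+0+70·7·39=69580 → min 69580.
Length 6: A_1..A_6: k=1: 0+69580+59·70·39=230650; k=2: 161070+42007+59·39·39=292816; k=3: 253110+31360+59·40·39=376510; k=4: 425390+19929+59·73·39=613292; k=5: 79380+0+59·7·39=95487 → min 95487.
Optimal order: ((A_1 · (A_2 · (A_3 · (A_4 · A_5)))) · A_6) with cost 95487.

95487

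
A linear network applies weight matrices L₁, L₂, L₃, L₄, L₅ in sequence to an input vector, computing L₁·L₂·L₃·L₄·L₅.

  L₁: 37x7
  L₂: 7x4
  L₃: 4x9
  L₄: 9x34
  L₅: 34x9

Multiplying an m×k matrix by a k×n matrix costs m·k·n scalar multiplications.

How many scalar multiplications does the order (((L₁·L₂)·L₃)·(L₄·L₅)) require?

(L₁·L₂): 37×7 by 7×4 → 37×4, cost 37·7·4 = 1036
((L₁·L₂)·L₃): 37×4 by 4×9 → 37×9, cost 37·4·9 = 1332; cumulative 2368
(L₄·L₅): 9×34 by 34×9 → 9×9, cost 9·34·9 = 2754
(((L₁·L₂)·L₃)·(L₄·L₅)): 37×9 by 9×9 → 37×9, cost 37·9·9 = 2997; cumulative 8119
Total: 8119 scalar multiplications.

8119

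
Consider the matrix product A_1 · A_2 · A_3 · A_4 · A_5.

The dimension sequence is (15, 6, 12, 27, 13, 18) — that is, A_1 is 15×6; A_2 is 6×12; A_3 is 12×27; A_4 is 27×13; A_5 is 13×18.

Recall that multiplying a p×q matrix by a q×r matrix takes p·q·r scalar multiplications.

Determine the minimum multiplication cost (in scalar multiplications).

Adjacent pairs: A_1A_2 = 15·6·12 = 1080; A_2A_3 = 6·12·27 = 1944; A_3A_4 = 12·27·13 = 4212; A_4A_5 = 27·13·18 = 6318.
Length 3: A_1..A_3: k=1: 0+1944+15·6·27=4374; k=2: 1080+0+15·12·27=5940 → min 4374 | A_2..A_4: k=2: 0+4212+6·12·13=5148; k=3: 1944+0+6·27·13=4050 → min 4050 | A_3..A_5: k=3: 0+6318+12·27·18=12150; k=4: 4212+0+12·13·18=7020 → min 7020.
Length 4: A_1..A_4: k=1: 0+4050+15·6·13=5220; k=2: 1080+4212+15·12·13=7632; k=3: 4374+0+15·27·13=9639 → min 5220 | A_2..A_5: k=2: 0+7020+6·12·18=8316; k=3: 1944+6318+6·27·18=11178; k=4: 4050+0+6·13·18=5454 → min 5454.
Length 5: A_1..A_5: k=1: 0+5454+15·6·18=7074; k=2: 1080+7020+15·12·18=11340; k=3: 4374+6318+15·27·18=17982; k=4: 5220+0+15·13·18=8730 → min 7074.
Optimal order: (A_1 · (((A_2 · A_3) · A_4) · A_5)) with cost 7074.

7074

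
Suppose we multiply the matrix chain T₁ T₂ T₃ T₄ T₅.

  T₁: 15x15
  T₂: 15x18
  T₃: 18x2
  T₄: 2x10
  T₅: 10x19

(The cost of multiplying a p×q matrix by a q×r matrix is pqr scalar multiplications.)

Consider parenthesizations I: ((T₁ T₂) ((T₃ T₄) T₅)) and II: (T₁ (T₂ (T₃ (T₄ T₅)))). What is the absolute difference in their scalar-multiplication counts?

2491

Order I = ((T₁ T₂) ((T₃ T₄) T₅)): (T₁ T₂): 15×15 by 15×18 → 15×18, cost 15·15·18 = 4050; (T₃ T₄): 18×2 by 2×10 → 18×10, cost 18·2·10 = 360; ((T₃ T₄) T₅): 18×10 by 10×19 → 18×19, cost 18·10·19 = 3420; cumulative 3780; ((T₁ T₂) ((T₃ T₄) T₅)): 15×18 by 18×19 → 15×19, cost 15·18·19 = 5130; cumulative 12960. Total 12960.
Order II = (T₁ (T₂ (T₃ (T₄ T₅)))): (T₄ T₅): 2×10 by 10×19 → 2×19, cost 2·10·19 = 380; (T₃ (T₄ T₅)): 18×2 by 2×19 → 18×19, cost 18·2·19 = 684; cumulative 1064; (T₂ (T₃ (T₄ T₅))): 15×18 by 18×19 → 15×19, cost 15·18·19 = 5130; cumulative 6194; (T₁ (T₂ (T₃ (T₄ T₅)))): 15×15 by 15×19 → 15×19, cost 15·15·19 = 4275; cumulative 10469. Total 10469.
Difference: |12960 − 10469| = 2491.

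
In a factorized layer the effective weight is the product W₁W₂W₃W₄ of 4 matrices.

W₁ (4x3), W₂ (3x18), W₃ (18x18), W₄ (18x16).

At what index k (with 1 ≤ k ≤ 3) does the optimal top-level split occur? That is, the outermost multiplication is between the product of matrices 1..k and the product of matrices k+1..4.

Adjacent pairs: W₁W₂ = 4·3·18 = 216; W₂W₃ = 3·18·18 = 972; W₃W₄ = 18·18·16 = 5184.
Length 3: W₁..W₃: k=1: 0+972+4·3·18=1188; k=2: 216+0+4·18·18=1512 → min 1188 | W₂..W₄: k=2: 0+5184+3·18·16=6048; k=3: 972+0+3·18·16=1836 → min 1836.
Top-level splits: k=1: (W₁..W₁)·(W₂..W₄) → 0+1836+4·3·16 = 2028; k=2: (W₁..W₂)·(W₃..W₄) → 216+5184+4·18·16 = 6552; k=3: (W₁..W₃)·(W₄..W₄) → 1188+0+4·18·16 = 2340.
Best split is after W₁, i.e. k = 1.

1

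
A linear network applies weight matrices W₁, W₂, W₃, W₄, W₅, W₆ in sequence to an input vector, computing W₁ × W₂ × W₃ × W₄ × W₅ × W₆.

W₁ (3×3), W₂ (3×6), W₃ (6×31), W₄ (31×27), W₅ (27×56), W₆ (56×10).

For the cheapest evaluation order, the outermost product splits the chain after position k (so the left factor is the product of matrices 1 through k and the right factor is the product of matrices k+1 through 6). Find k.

5

Adjacent pairs: W₁W₂ = 3·3·6 = 54; W₂W₃ = 3·6·31 = 558; W₃W₄ = 6·31·27 = 5022; W₄W₅ = 31·27·56 = 46872; W₅W₆ = 27·56·10 = 15120.
Length 3: W₁..W₃: k=1: 0+558+3·3·31=837; k=2: 54+0+3·6·31=612 → min 612 | W₂..W₄: k=2: 0+5022+3·6·27=5508; k=3: 558+0+3·31·27=3069 → min 3069 | W₃..W₅: k=3: 0+46872+6·31·56=57288; k=4: 5022+0+6·27·56=14094 → min 14094 | W₄..W₆: k=4: 0+15120+31·27·10=23490; k=5: 46872+0+31·56·10=64232 → min 23490.
Length 4: W₁..W₄: k=1: 0+3069+3·3·27=3312; k=2: 54+5022+3·6·27=5562; k=3: 612+0+3·31·27=3123 → min 3123 | W₂..W₅: k=2: 0+14094+3·6·56=15102; k=3: 558+46872+3·31·56=52638; k=4: 3069+0+3·27·56=7605 → min 7605 | W₃..W₆: k=3: 0+23490+6·31·10=25350; k=4: 5022+15120+6·27·10=21762; k=5: 14094+0+6·56·10=17454 → min 17454.
Length 5: W₁..W₅: k=1: 0+7605+3·3·56=8109; k=2: 54+14094+3·6·56=15156; k=3: 612+46872+3·31·56=52692; k=4: 3123+0+3·27·56=7659 → min 7659 | W₂..W₆: k=2: 0+17454+3·6·10=17634; k=3: 558+23490+3·31·10=24978; k=4: 3069+15120+3·27·10=18999; k=5: 7605+0+3·56·10=9285 → min 9285.
Top-level splits: k=1: (W₁..W₁)·(W₂..W₆) → 0+9285+3·3·10 = 9375; k=2: (W₁..W₂)·(W₃..W₆) → 54+17454+3·6·10 = 17688; k=3: (W₁..W₃)·(W₄..W₆) → 612+23490+3·31·10 = 25032; k=4: (W₁..W₄)·(W₅..W₆) → 3123+15120+3·27·10 = 19053; k=5: (W₁..W₅)·(W₆..W₆) → 7659+0+3·56·10 = 9339.
Best split is after W₅, i.e. k = 5.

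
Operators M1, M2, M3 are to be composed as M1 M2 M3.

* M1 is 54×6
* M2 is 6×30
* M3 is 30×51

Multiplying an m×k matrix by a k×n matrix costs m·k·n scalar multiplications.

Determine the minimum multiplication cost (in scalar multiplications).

25704

Order (M1 (M2 M3)): (M2 M3): 6×30 by 30×51 → 6×51, cost 6·30·51 = 9180; (M1 (M2 M3)): 54×6 by 6×51 → 54×51, cost 54·6·51 = 16524; cumulative 25704. Total 25704.
Order ((M1 M2) M3): (M1 M2): 54×6 by 6×30 → 54×30, cost 54·6·30 = 9720; ((M1 M2) M3): 54×30 by 30×51 → 54×51, cost 54·30·51 = 82620; cumulative 92340. Total 92340.
Minimum: 25704.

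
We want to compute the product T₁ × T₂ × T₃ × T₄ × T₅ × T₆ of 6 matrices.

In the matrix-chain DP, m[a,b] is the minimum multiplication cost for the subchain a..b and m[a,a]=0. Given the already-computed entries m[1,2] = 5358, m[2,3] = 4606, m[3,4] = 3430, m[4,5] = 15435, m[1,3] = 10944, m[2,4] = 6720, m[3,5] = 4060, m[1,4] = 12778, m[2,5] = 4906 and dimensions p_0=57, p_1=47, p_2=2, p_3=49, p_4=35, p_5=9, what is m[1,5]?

m[1,5] = min over k∈[1,4] of m[1,k]+m[k+1,5]+p_{0}·p_k·p_{5}.
k=1: 0 + 4906 + 57·47·9 = 29017; k=2: 5358 + 4060 + 57·2·9 = 10444; k=3: 10944 + 15435 + 57·49·9 = 51516; k=4: 12778 + 0 + 57·35·9 = 30733.
Minimum: 10444 at k=2.

10444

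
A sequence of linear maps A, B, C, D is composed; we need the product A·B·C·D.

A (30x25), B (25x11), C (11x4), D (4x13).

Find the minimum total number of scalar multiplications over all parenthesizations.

5660

Adjacent pairs: AB = 30·25·11 = 8250; BC = 25·11·4 = 1100; CD = 11·4·13 = 572.
Length 3: A..C: k=1: 0+1100+30·25·4=4100; k=2: 8250+0+30·11·4=9570 → min 4100 | B..D: k=2: 0+572+25·11·13=4147; k=3: 1100+0+25·4·13=2400 → min 2400.
Length 4: A..D: k=1: 0+2400+30·25·13=12150; k=2: 8250+572+30·11·13=13112; k=3: 4100+0+30·4·13=5660 → min 5660.
Optimal order: ((A·(B·C))·D) with cost 5660.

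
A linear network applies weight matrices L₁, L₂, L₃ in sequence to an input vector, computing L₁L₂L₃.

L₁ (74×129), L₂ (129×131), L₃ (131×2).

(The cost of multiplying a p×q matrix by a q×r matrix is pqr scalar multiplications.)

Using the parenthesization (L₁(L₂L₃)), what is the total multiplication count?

(L₂L₃): 129×131 by 131×2 → 129×2, cost 129·131·2 = 33798
(L₁(L₂L₃)): 74×129 by 129×2 → 74×2, cost 74·129·2 = 19092; cumulative 52890
Total: 52890 scalar multiplications.

52890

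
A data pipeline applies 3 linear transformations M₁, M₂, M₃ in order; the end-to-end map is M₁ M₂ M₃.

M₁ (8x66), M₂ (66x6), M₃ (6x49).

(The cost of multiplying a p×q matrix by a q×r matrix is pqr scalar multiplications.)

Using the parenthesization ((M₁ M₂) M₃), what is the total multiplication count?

5520

(M₁ M₂): 8×66 by 66×6 → 8×6, cost 8·66·6 = 3168
((M₁ M₂) M₃): 8×6 by 6×49 → 8×49, cost 8·6·49 = 2352; cumulative 5520
Total: 5520 scalar multiplications.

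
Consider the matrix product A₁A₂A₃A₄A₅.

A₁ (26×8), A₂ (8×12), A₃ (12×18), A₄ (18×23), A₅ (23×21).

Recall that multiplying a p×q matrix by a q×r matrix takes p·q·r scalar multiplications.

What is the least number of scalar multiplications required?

Adjacent pairs: A₁A₂ = 26·8·12 = 2496; A₂A₃ = 8·12·18 = 1728; A₃A₄ = 12·18·23 = 4968; A₄A₅ = 18·23·21 = 8694.
Length 3: A₁..A₃: k=1: 0+1728+26·8·18=5472; k=2: 2496+0+26·12·18=8112 → min 5472 | A₂..A₄: k=2: 0+4968+8·12·23=7176; k=3: 1728+0+8·18·23=5040 → min 5040 | A₃..A₅: k=3: 0+8694+12·18·21=13230; k=4: 4968+0+12·23·21=10764 → min 10764.
Length 4: A₁..A₄: k=1: 0+5040+26·8·23=9824; k=2: 2496+4968+26·12·23=14640; k=3: 5472+0+26·18·23=16236 → min 9824 | A₂..A₅: k=2: 0+10764+8·12·21=12780; k=3: 1728+8694+8·18·21=13446; k=4: 5040+0+8·23·21=8904 → min 8904.
Length 5: A₁..A₅: k=1: 0+8904+26·8·21=13272; k=2: 2496+10764+26·12·21=19812; k=3: 5472+8694+26·18·21=23994; k=4: 9824+0+26·23·21=22382 → min 13272.
Optimal order: (A₁(((A₂A₃)A₄)A₅)) with cost 13272.

13272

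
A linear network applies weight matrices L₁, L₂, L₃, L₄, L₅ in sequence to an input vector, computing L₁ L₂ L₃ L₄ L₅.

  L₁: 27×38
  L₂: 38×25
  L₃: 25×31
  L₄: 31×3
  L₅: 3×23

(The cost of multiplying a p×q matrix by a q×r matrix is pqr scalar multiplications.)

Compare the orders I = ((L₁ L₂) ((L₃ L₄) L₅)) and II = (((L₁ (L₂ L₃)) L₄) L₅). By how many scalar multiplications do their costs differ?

Order I = ((L₁ L₂) ((L₃ L₄) L₅)): (L₁ L₂): 27×38 by 38×25 → 27×25, cost 27·38·25 = 25650; (L₃ L₄): 25×31 by 31×3 → 25×3, cost 25·31·3 = 2325; ((L₃ L₄) L₅): 25×3 by 3×23 → 25×23, cost 25·3·23 = 1725; cumulative 4050; ((L₁ L₂) ((L₃ L₄) L₅)): 27×25 by 25×23 → 27×23, cost 27·25·23 = 15525; cumulative 45225. Total 45225.
Order II = (((L₁ (L₂ L₃)) L₄) L₅): (L₂ L₃): 38×25 by 25×31 → 38×31, cost 38·25·31 = 29450; (L₁ (L₂ L₃)): 27×38 by 38×31 → 27×31, cost 27·38·31 = 31806; cumulative 61256; ((L₁ (L₂ L₃)) L₄): 27×31 by 31×3 → 27×3, cost 27·31·3 = 2511; cumulative 63767; (((L₁ (L₂ L₃)) L₄) L₅): 27×3 by 3×23 → 27×23, cost 27·3·23 = 1863; cumulative 65630. Total 65630.
Difference: |45225 − 65630| = 20405.

20405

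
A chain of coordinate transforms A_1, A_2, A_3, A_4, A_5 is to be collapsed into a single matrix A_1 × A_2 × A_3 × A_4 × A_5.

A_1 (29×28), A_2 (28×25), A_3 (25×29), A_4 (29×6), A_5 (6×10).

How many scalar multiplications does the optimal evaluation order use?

15162

Adjacent pairs: A_1A_2 = 29·28·25 = 20300; A_2A_3 = 28·25·29 = 20300; A_3A_4 = 25·29·6 = 4350; A_4A_5 = 29·6·10 = 1740.
Length 3: A_1..A_3: k=1: 0+20300+29·28·29=43848; k=2: 20300+0+29·25·29=41325 → min 41325 | A_2..A_4: k=2: 0+4350+28·25·6=8550; k=3: 20300+0+28·29·6=25172 → min 8550 | A_3..A_5: k=3: 0+1740+25·29·10=8990; k=4: 4350+0+25·6·10=5850 → min 5850.
Length 4: A_1..A_4: k=1: 0+8550+29·28·6=13422; k=2: 20300+4350+29·25·6=29000; k=3: 41325+0+29·29·6=46371 → min 13422 | A_2..A_5: k=2: 0+5850+28·25·10=12850; k=3: 20300+1740+28·29·10=30160; k=4: 8550+0+28·6·10=10230 → min 10230.
Length 5: A_1..A_5: k=1: 0+10230+29·28·10=18350; k=2: 20300+5850+29·25·10=33400; k=3: 41325+1740+29·29·10=51475; k=4: 13422+0+29·6·10=15162 → min 15162.
Optimal order: ((A_1 × (A_2 × (A_3 × A_4))) × A_5) with cost 15162.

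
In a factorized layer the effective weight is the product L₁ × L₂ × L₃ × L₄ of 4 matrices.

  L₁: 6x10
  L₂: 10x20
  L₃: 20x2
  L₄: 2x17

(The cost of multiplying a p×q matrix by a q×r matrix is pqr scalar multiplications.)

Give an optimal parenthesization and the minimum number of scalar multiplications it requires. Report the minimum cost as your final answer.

724

Adjacent pairs: L₁L₂ = 6·10·20 = 1200; L₂L₃ = 10·20·2 = 400; L₃L₄ = 20·2·17 = 680.
Length 3: L₁..L₃: k=1: 0+400+6·10·2=520; k=2: 1200+0+6·20·2=1440 → min 520 | L₂..L₄: k=2: 0+680+10·20·17=4080; k=3: 400+0+10·2·17=740 → min 740.
Length 4: L₁..L₄: k=1: 0+740+6·10·17=1760; k=2: 1200+680+6·20·17=3920; k=3: 520+0+6·2·17=724 → min 724.
Optimal parenthesization: ((L₁ × (L₂ × L₃)) × L₄) with cost 724.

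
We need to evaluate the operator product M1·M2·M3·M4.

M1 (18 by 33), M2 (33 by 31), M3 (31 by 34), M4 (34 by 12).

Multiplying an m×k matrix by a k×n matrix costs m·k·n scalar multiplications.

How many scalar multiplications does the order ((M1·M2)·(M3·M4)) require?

(M1·M2): 18×33 by 33×31 → 18×31, cost 18·33·31 = 18414
(M3·M4): 31×34 by 34×12 → 31×12, cost 31·34·12 = 12648
((M1·M2)·(M3·M4)): 18×31 by 31×12 → 18×12, cost 18·31·12 = 6696; cumulative 37758
Total: 37758 scalar multiplications.

37758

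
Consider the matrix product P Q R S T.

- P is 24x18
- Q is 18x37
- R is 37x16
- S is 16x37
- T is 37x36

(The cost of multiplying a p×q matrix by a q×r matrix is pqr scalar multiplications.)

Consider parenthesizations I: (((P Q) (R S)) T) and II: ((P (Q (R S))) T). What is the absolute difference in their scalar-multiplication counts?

8214

Order I = (((P Q) (R S)) T): (P Q): 24×18 by 18×37 → 24×37, cost 24·18·37 = 15984; (R S): 37×16 by 16×37 → 37×37, cost 37·16·37 = 21904; ((P Q) (R S)): 24×37 by 37×37 → 24×37, cost 24·37·37 = 32856; cumulative 70744; (((P Q) (R S)) T): 24×37 by 37×36 → 24×36, cost 24·37·36 = 31968; cumulative 102712. Total 102712.
Order II = ((P (Q (R S))) T): (R S): 37×16 by 16×37 → 37×37, cost 37·16·37 = 21904; (Q (R S)): 18×37 by 37×37 → 18×37, cost 18·37·37 = 24642; cumulative 46546; (P (Q (R S))): 24×18 by 18×37 → 24×37, cost 24·18·37 = 15984; cumulative 62530; ((P (Q (R S))) T): 24×37 by 37×36 → 24×36, cost 24·37·36 = 31968; cumulative 94498. Total 94498.
Difference: |102712 − 94498| = 8214.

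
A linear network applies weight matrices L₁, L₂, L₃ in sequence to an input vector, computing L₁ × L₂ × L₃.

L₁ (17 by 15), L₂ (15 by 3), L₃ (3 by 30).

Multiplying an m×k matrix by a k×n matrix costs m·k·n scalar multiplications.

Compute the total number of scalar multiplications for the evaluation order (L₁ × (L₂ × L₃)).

9000

(L₂ × L₃): 15×3 by 3×30 → 15×30, cost 15·3·30 = 1350
(L₁ × (L₂ × L₃)): 17×15 by 15×30 → 17×30, cost 17·15·30 = 7650; cumulative 9000
Total: 9000 scalar multiplications.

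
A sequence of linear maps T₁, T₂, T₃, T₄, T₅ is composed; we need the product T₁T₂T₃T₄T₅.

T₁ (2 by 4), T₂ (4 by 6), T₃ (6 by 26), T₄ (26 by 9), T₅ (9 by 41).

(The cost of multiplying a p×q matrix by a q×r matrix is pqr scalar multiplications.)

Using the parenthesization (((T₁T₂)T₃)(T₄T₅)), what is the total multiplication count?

12086

(T₁T₂): 2×4 by 4×6 → 2×6, cost 2·4·6 = 48
((T₁T₂)T₃): 2×6 by 6×26 → 2×26, cost 2·6·26 = 312; cumulative 360
(T₄T₅): 26×9 by 9×41 → 26×41, cost 26·9·41 = 9594
(((T₁T₂)T₃)(T₄T₅)): 2×26 by 26×41 → 2×41, cost 2·26·41 = 2132; cumulative 12086
Total: 12086 scalar multiplications.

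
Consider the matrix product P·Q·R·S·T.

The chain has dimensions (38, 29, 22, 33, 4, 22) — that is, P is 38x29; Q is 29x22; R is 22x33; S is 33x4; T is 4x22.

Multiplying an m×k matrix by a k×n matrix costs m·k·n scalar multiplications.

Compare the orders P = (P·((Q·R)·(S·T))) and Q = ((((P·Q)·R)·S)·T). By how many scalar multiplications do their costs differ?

Order P = (P·((Q·R)·(S·T))): (Q·R): 29×22 by 22×33 → 29×33, cost 29·22·33 = 21054; (S·T): 33×4 by 4×22 → 33×22, cost 33·4·22 = 2904; ((Q·R)·(S·T)): 29×33 by 33×22 → 29×22, cost 29·33·22 = 21054; cumulative 45012; (P·((Q·R)·(S·T))): 38×29 by 29×22 → 38×22, cost 38·29·22 = 24244; cumulative 69256. Total 69256.
Order Q = ((((P·Q)·R)·S)·T): (P·Q): 38×29 by 29×22 → 38×22, cost 38·29·22 = 24244; ((P·Q)·R): 38×22 by 22×33 → 38×33, cost 38·22·33 = 27588; cumulative 51832; (((P·Q)·R)·S): 38×33 by 33×4 → 38×4, cost 38·33·4 = 5016; cumulative 56848; ((((P·Q)·R)·S)·T): 38×4 by 4×22 → 38×22, cost 38·4·22 = 3344; cumulative 60192. Total 60192.
Difference: |69256 − 60192| = 9064.

9064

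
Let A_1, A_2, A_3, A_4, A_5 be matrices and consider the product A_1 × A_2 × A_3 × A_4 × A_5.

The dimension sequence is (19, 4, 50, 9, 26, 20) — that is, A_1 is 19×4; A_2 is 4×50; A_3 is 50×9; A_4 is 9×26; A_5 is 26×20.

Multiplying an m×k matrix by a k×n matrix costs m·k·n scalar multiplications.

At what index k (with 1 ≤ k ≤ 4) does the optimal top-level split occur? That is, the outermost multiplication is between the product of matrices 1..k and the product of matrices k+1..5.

Adjacent pairs: A_1A_2 = 19·4·50 = 3800; A_2A_3 = 4·50·9 = 1800; A_3A_4 = 50·9·26 = 11700; A_4A_5 = 9·26·20 = 4680.
Length 3: A_1..A_3: k=1: 0+1800+19·4·9=2484; k=2: 3800+0+19·50·9=12350 → min 2484 | A_2..A_4: k=2: 0+11700+4·50·26=16900; k=3: 1800+0+4·9·26=2736 → min 2736 | A_3..A_5: k=3: 0+4680+50·9·20=13680; k=4: 11700+0+50·26·20=37700 → min 13680.
Length 4: A_1..A_4: k=1: 0+2736+19·4·26=4712; k=2: 3800+11700+19·50·26=40200; k=3: 2484+0+19·9·26=6930 → min 4712 | A_2..A_5: k=2: 0+13680+4·50·20=17680; k=3: 1800+4680+4·9·20=7200; k=4: 2736+0+4·26·20=4816 → min 4816.
Top-level splits: k=1: (A_1..A_1)·(A_2..A_5) → 0+4816+19·4·20 = 6336; k=2: (A_1..A_2)·(A_3..A_5) → 3800+13680+19·50·20 = 36480; k=3: (A_1..A_3)·(A_4..A_5) → 2484+4680+19·9·20 = 10584; k=4: (A_1..A_4)·(A_5..A_5) → 4712+0+19·26·20 = 14592.
Best split is after A_1, i.e. k = 1.

1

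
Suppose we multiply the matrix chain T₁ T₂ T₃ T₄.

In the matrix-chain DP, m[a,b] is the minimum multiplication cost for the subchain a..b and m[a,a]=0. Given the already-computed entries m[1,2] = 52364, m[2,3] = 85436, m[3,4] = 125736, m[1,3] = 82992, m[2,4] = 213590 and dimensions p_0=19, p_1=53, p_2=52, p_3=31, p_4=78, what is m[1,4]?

128934

m[1,4] = min over k∈[1,3] of m[1,k]+m[k+1,4]+p_{0}·p_k·p_{4}.
k=1: 0 + 213590 + 19·53·78 = 292136; k=2: 52364 + 125736 + 19·52·78 = 255164; k=3: 82992 + 0 + 19·31·78 = 128934.
Minimum: 128934 at k=3.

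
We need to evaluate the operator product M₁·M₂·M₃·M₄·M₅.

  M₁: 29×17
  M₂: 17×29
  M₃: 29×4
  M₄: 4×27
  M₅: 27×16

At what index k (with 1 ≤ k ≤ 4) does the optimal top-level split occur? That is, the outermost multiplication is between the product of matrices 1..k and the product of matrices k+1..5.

3

Adjacent pairs: M₁M₂ = 29·17·29 = 14297; M₂M₃ = 17·29·4 = 1972; M₃M₄ = 29·4·27 = 3132; M₄M₅ = 4·27·16 = 1728.
Length 3: M₁..M₃: k=1: 0+1972+29·17·4=3944; k=2: 14297+0+29·29·4=17661 → min 3944 | M₂..M₄: k=2: 0+3132+17·29·27=16443; k=3: 1972+0+17·4·27=3808 → min 3808 | M₃..M₅: k=3: 0+1728+29·4·16=3584; k=4: 3132+0+29·27·16=15660 → min 3584.
Length 4: M₁..M₄: k=1: 0+3808+29·17·27=17119; k=2: 14297+3132+29·29·27=40136; k=3: 3944+0+29·4·27=7076 → min 7076 | M₂..M₅: k=2: 0+3584+17·29·16=11472; k=3: 1972+1728+17·4·16=4788; k=4: 3808+0+17·27·16=11152 → min 4788.
Top-level splits: k=1: (M₁..M₁)·(M₂..M₅) → 0+4788+29·17·16 = 12676; k=2: (M₁..M₂)·(M₃..M₅) → 14297+3584+29·29·16 = 31337; k=3: (M₁..M₃)·(M₄..M₅) → 3944+1728+29·4·16 = 7528; k=4: (M₁..M₄)·(M₅..M₅) → 7076+0+29·27·16 = 19604.
Best split is after M₃, i.e. k = 3.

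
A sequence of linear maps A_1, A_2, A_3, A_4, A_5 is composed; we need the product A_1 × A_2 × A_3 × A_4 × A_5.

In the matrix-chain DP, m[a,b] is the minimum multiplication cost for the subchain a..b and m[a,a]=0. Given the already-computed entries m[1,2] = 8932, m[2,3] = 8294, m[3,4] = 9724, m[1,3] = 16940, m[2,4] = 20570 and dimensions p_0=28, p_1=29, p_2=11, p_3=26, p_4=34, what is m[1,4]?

29128

m[1,4] = min over k∈[1,3] of m[1,k]+m[k+1,4]+p_{0}·p_k·p_{4}.
k=1: 0 + 20570 + 28·29·34 = 48178; k=2: 8932 + 9724 + 28·11·34 = 29128; k=3: 16940 + 0 + 28·26·34 = 41692.
Minimum: 29128 at k=2.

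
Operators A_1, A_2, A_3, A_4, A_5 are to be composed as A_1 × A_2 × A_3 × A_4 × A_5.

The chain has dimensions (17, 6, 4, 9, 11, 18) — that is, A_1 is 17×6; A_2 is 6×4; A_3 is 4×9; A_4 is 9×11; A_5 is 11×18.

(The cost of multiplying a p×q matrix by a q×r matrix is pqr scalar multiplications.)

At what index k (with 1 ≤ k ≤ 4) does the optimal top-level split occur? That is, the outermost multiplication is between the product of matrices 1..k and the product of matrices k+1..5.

2

Adjacent pairs: A_1A_2 = 17·6·4 = 408; A_2A_3 = 6·4·9 = 216; A_3A_4 = 4·9·11 = 396; A_4A_5 = 9·11·18 = 1782.
Length 3: A_1..A_3: k=1: 0+216+17·6·9=1134; k=2: 408+0+17·4·9=1020 → min 1020 | A_2..A_4: k=2: 0+396+6·4·11=660; k=3: 216+0+6·9·11=810 → min 660 | A_3..A_5: k=3: 0+1782+4·9·18=2430; k=4: 396+0+4·11·18=1188 → min 1188.
Length 4: A_1..A_4: k=1: 0+660+17·6·11=1782; k=2: 408+396+17·4·11=1552; k=3: 1020+0+17·9·11=2703 → min 1552 | A_2..A_5: k=2: 0+1188+6·4·18=1620; k=3: 216+1782+6·9·18=2970; k=4: 660+0+6·11·18=1848 → min 1620.
Top-level splits: k=1: (A_1..A_1)·(A_2..A_5) → 0+1620+17·6·18 = 3456; k=2: (A_1..A_2)·(A_3..A_5) → 408+1188+17·4·18 = 2820; k=3: (A_1..A_3)·(A_4..A_5) → 1020+1782+17·9·18 = 5556; k=4: (A_1..A_4)·(A_5..A_5) → 1552+0+17·11·18 = 4918.
Best split is after A_2, i.e. k = 2.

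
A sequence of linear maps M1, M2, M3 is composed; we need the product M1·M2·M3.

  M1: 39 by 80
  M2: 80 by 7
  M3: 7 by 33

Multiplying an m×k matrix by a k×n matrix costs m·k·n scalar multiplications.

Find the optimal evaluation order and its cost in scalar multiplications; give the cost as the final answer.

30849

(M1·(M2·M3)): cost 121440.
((M1·M2)·M3): cost 30849.
Optimal: ((M1·M2)·M3) with cost 30849.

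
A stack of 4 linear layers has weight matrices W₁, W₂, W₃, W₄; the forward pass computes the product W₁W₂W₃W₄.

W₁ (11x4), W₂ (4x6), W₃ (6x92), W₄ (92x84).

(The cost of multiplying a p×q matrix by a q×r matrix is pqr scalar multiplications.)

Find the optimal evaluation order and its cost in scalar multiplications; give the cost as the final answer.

36816

Adjacent pairs: W₁W₂ = 11·4·6 = 264; W₂W₃ = 4·6·92 = 2208; W₃W₄ = 6·92·84 = 46368.
Length 3: W₁..W₃: k=1: 0+2208+11·4·92=6256; k=2: 264+0+11·6·92=6336 → min 6256 | W₂..W₄: k=2: 0+46368+4·6·84=48384; k=3: 2208+0+4·92·84=33120 → min 33120.
Length 4: W₁..W₄: k=1: 0+33120+11·4·84=36816; k=2: 264+46368+11·6·84=52176; k=3: 6256+0+11·92·84=91264 → min 36816.
Optimal parenthesization: (W₁((W₂W₃)W₄)) with cost 36816.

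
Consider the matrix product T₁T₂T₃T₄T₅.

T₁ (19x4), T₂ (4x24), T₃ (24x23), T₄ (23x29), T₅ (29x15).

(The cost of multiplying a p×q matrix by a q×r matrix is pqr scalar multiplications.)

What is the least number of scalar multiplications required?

7756

Adjacent pairs: T₁T₂ = 19·4·24 = 1824; T₂T₃ = 4·24·23 = 2208; T₃T₄ = 24·23·29 = 16008; T₄T₅ = 23·29·15 = 10005.
Length 3: T₁..T₃: k=1: 0+2208+19·4·23=3956; k=2: 1824+0+19·24·23=12312 → min 3956 | T₂..T₄: k=2: 0+16008+4·24·29=18792; k=3: 2208+0+4·23·29=4876 → min 4876 | T₃..T₅: k=3: 0+10005+24·23·15=18285; k=4: 16008+0+24·29·15=26448 → min 18285.
Length 4: T₁..T₄: k=1: 0+4876+19·4·29=7080; k=2: 1824+16008+19·24·29=31056; k=3: 3956+0+19·23·29=16629 → min 7080 | T₂..T₅: k=2: 0+18285+4·24·15=19725; k=3: 2208+10005+4·23·15=13593; k=4: 4876+0+4·29·15=6616 → min 6616.
Length 5: T₁..T₅: k=1: 0+6616+19·4·15=7756; k=2: 1824+18285+19·24·15=26949; k=3: 3956+10005+19·23·15=20516; k=4: 7080+0+19·29·15=15345 → min 7756.
Optimal order: (T₁(((T₂T₃)T₄)T₅)) with cost 7756.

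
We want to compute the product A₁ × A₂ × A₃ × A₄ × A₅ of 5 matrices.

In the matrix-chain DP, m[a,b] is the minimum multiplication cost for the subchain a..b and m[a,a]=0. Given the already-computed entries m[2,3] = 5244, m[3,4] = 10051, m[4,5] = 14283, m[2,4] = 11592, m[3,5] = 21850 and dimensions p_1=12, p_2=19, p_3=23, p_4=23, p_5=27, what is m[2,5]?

m[2,5] = min over k∈[2,4] of m[2,k]+m[k+1,5]+p_{1}·p_k·p_{5}.
k=2: 0 + 21850 + 12·19·27 = 28006; k=3: 5244 + 14283 + 12·23·27 = 26979; k=4: 11592 + 0 + 12·23·27 = 19044.
Minimum: 19044 at k=4.

19044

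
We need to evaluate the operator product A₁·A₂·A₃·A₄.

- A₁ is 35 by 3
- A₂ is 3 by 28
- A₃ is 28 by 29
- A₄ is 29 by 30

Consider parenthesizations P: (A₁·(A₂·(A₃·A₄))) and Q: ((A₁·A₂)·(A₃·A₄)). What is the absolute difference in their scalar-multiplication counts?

Order P = (A₁·(A₂·(A₃·A₄))): (A₃·A₄): 28×29 by 29×30 → 28×30, cost 28·29·30 = 24360; (A₂·(A₃·A₄)): 3×28 by 28×30 → 3×30, cost 3·28·30 = 2520; cumulative 26880; (A₁·(A₂·(A₃·A₄))): 35×3 by 3×30 → 35×30, cost 35·3·30 = 3150; cumulative 30030. Total 30030.
Order Q = ((A₁·A₂)·(A₃·A₄)): (A₁·A₂): 35×3 by 3×28 → 35×28, cost 35·3·28 = 2940; (A₃·A₄): 28×29 by 29×30 → 28×30, cost 28·29·30 = 24360; ((A₁·A₂)·(A₃·A₄)): 35×28 by 28×30 → 35×30, cost 35·28·30 = 29400; cumulative 56700. Total 56700.
Difference: |30030 − 56700| = 26670.

26670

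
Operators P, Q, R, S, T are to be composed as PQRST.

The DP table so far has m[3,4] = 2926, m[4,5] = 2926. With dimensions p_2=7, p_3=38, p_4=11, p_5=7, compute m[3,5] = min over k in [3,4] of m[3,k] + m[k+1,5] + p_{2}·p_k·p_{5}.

m[3,5] = min over k∈[3,4] of m[3,k]+m[k+1,5]+p_{2}·p_k·p_{5}.
k=3: 0 + 2926 + 7·38·7 = 4788; k=4: 2926 + 0 + 7·11·7 = 3465.
Minimum: 3465 at k=4.

3465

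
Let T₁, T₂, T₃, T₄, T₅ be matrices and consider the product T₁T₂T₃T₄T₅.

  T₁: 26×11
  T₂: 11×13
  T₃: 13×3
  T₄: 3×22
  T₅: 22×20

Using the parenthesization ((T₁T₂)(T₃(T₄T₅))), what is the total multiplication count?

12578

(T₁T₂): 26×11 by 11×13 → 26×13, cost 26·11·13 = 3718
(T₄T₅): 3×22 by 22×20 → 3×20, cost 3·22·20 = 1320
(T₃(T₄T₅)): 13×3 by 3×20 → 13×20, cost 13·3·20 = 780; cumulative 2100
((T₁T₂)(T₃(T₄T₅))): 26×13 by 13×20 → 26×20, cost 26·13·20 = 6760; cumulative 12578
Total: 12578 scalar multiplications.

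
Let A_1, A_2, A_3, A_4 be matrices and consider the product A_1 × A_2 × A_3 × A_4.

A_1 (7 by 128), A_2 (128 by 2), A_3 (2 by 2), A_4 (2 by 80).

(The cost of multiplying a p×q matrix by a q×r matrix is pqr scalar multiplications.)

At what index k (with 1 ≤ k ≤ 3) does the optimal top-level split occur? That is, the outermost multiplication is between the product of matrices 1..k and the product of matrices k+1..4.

Adjacent pairs: A_1A_2 = 7·128·2 = 1792; A_2A_3 = 128·2·2 = 512; A_3A_4 = 2·2·80 = 320.
Length 3: A_1..A_3: k=1: 0+512+7·128·2=2304; k=2: 1792+0+7·2·2=1820 → min 1820 | A_2..A_4: k=2: 0+320+128·2·80=20800; k=3: 512+0+128·2·80=20992 → min 20800.
Top-level splits: k=1: (A_1..A_1)·(A_2..A_4) → 0+20800+7·128·80 = 92480; k=2: (A_1..A_2)·(A_3..A_4) → 1792+320+7·2·80 = 3232; k=3: (A_1..A_3)·(A_4..A_4) → 1820+0+7·2·80 = 2940.
Best split is after A_3, i.e. k = 3.

3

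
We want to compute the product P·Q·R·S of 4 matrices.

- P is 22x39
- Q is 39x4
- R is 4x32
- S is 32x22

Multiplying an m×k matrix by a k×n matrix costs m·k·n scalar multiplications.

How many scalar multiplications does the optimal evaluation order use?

Adjacent pairs: PQ = 22·39·4 = 3432; QR = 39·4·32 = 4992; RS = 4·32·22 = 2816.
Length 3: P..R: k=1: 0+4992+22·39·32=32448; k=2: 3432+0+22·4·32=6248 → min 6248 | Q..S: k=2: 0+2816+39·4·22=6248; k=3: 4992+0+39·32·22=32448 → min 6248.
Length 4: P..S: k=1: 0+6248+22·39·22=25124; k=2: 3432+2816+22·4·22=8184; k=3: 6248+0+22·32·22=21736 → min 8184.
Optimal order: ((P·Q)·(R·S)) with cost 8184.

8184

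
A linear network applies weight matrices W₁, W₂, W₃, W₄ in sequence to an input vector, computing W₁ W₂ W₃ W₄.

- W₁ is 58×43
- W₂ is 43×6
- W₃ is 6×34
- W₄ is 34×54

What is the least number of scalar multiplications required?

Adjacent pairs: W₁W₂ = 58·43·6 = 14964; W₂W₃ = 43·6·34 = 8772; W₃W₄ = 6·34·54 = 11016.
Length 3: W₁..W₃: k=1: 0+8772+58·43·34=93568; k=2: 14964+0+58·6·34=26796 → min 26796 | W₂..W₄: k=2: 0+11016+43·6·54=24948; k=3: 8772+0+43·34·54=87720 → min 24948.
Length 4: W₁..W₄: k=1: 0+24948+58·43·54=159624; k=2: 14964+11016+58·6·54=44772; k=3: 26796+0+58·34·54=133284 → min 44772.
Optimal order: ((W₁ W₂) (W₃ W₄)) with cost 44772.

44772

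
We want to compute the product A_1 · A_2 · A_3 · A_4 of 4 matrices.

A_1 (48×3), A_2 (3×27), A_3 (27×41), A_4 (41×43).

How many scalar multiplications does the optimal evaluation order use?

14802

Adjacent pairs: A_1A_2 = 48·3·27 = 3888; A_2A_3 = 3·27·41 = 3321; A_3A_4 = 27·41·43 = 47601.
Length 3: A_1..A_3: k=1: 0+3321+48·3·41=9225; k=2: 3888+0+48·27·41=57024 → min 9225 | A_2..A_4: k=2: 0+47601+3·27·43=51084; k=3: 3321+0+3·41·43=8610 → min 8610.
Length 4: A_1..A_4: k=1: 0+8610+48·3·43=14802; k=2: 3888+47601+48·27·43=107217; k=3: 9225+0+48·41·43=93849 → min 14802.
Optimal order: (A_1 · ((A_2 · A_3) · A_4)) with cost 14802.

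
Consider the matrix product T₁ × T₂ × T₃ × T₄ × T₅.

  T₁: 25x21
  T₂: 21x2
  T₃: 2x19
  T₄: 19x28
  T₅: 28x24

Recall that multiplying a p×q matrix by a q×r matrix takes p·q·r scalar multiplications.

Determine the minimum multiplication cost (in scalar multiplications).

4658

Adjacent pairs: T₁T₂ = 25·21·2 = 1050; T₂T₃ = 21·2·19 = 798; T₃T₄ = 2·19·28 = 1064; T₄T₅ = 19·28·24 = 12768.
Length 3: T₁..T₃: k=1: 0+798+25·21·19=10773; k=2: 1050+0+25·2·19=2000 → min 2000 | T₂..T₄: k=2: 0+1064+21·2·28=2240; k=3: 798+0+21·19·28=11970 → min 2240 | T₃..T₅: k=3: 0+12768+2·19·24=13680; k=4: 1064+0+2·28·24=2408 → min 2408.
Length 4: T₁..T₄: k=1: 0+2240+25·21·28=16940; k=2: 1050+1064+25·2·28=3514; k=3: 2000+0+25·19·28=15300 → min 3514 | T₂..T₅: k=2: 0+2408+21·2·24=3416; k=3: 798+12768+21·19·24=23142; k=4: 2240+0+21·28·24=16352 → min 3416.
Length 5: T₁..T₅: k=1: 0+3416+25·21·24=16016; k=2: 1050+2408+25·2·24=4658; k=3: 2000+12768+25·19·24=26168; k=4: 3514+0+25·28·24=20314 → min 4658.
Optimal order: ((T₁ × T₂) × ((T₃ × T₄) × T₅)) with cost 4658.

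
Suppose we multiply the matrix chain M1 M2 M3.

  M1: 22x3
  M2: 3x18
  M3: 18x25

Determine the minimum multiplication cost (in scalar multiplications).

3000

Order (M1 (M2 M3)): (M2 M3): 3×18 by 18×25 → 3×25, cost 3·18·25 = 1350; (M1 (M2 M3)): 22×3 by 3×25 → 22×25, cost 22·3·25 = 1650; cumulative 3000. Total 3000.
Order ((M1 M2) M3): (M1 M2): 22×3 by 3×18 → 22×18, cost 22·3·18 = 1188; ((M1 M2) M3): 22×18 by 18×25 → 22×25, cost 22·18·25 = 9900; cumulative 11088. Total 11088.
Minimum: 3000.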